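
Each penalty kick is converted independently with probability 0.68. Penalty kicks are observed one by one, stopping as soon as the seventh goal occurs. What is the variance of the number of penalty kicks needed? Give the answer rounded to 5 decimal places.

4.84429

Y = total penalty kicks until the seventh success; negative binomial with r=7, p=0.68.
Var(Y) = r(1−p)/p² = 7·0.32 / 0.68² = 4.8442907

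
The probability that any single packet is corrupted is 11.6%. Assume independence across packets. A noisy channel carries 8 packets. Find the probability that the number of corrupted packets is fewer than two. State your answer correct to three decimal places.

X ~ Binomial(8, 0.116); P(X ≤ 1) = Σ C(8,k) p^k (1−p)^(8−k) over k:
  k=0: C(8,0)·0.116^0·0.884^8 = 0.37292
  k=1: C(8,1)·0.116^1·0.884^7 = 0.39148
Total = 0.76441

0.764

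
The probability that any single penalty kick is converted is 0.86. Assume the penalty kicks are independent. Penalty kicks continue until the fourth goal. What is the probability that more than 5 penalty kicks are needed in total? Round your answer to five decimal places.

Needing more than 5 penalty kicks ⇔ fewer than 4 successes in the first 5. With X ~ Binomial(5, 0.86), P(Y > 5) = P(X ≤ 3).
  k=0: C(5,0)·0.86^0·0.14^5 = 0.0000538
  k=1: C(5,1)·0.86^1·0.14^4 = 0.0016519
  k=2: C(5,2)·0.86^2·0.14^3 = 0.0202946
  k=3: C(5,3)·0.86^3·0.14^2 = 0.1246670
P(X ≤ 3) = 0.1466673

0.14667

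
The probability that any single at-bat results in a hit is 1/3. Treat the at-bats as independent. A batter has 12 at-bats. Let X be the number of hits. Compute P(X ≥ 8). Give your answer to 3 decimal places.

X ~ Binomial(12, 0.333333); P(X ≥ 8) = Σ C(12,k) p^k (1−p)^(12−k) over k:
  k=8: C(12,8)·0.333333^8·0.666667^4 = 0.01490
  k=9: C(12,9)·0.333333^9·0.666667^3 = 0.00331
  k=10: C(12,10)·0.333333^10·0.666667^2 = 0.00050
  k=11: C(12,11)·0.333333^11·0.666667^1 = 0.00005
  k=12: C(12,12)·0.333333^12·0.666667^0 = 0.00000
Total = 0.01876

0.019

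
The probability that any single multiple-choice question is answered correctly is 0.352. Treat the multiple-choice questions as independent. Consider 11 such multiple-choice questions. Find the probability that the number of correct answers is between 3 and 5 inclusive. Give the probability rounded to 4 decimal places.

X ~ Binomial(11, 0.352); P(3 ≤ X ≤ 5) = Σ C(11,k) p^k (1−p)^(11−k) over k:
  k=3: C(11,3)·0.352^3·0.648^8 = 0.223724
  k=4: C(11,4)·0.352^4·0.648^7 = 0.243058
  k=5: C(11,5)·0.352^5·0.648^6 = 0.184844
Total = 0.651626

0.6516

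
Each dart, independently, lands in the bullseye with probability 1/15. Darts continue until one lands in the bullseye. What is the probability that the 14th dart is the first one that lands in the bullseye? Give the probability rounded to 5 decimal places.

0.02719

Geometric (trials to first success), p = 0.066667.
P(Y = 14) = (1−p)^13 · p = 0.40783 · 0.066667 = 0.0271886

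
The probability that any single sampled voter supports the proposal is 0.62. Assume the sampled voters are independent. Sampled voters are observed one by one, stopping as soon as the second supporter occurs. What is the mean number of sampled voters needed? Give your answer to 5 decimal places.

3.22581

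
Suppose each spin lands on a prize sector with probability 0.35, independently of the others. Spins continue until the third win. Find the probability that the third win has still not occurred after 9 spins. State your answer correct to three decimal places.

Needing more than 9 spins ⇔ fewer than 3 successes in the first 9. With X ~ Binomial(9, 0.35), P(Y > 9) = P(X ≤ 2).
  k=0: C(9,0)·0.35^0·0.65^9 = 0.02071
  k=1: C(9,1)·0.35^1·0.65^8 = 0.10037
  k=2: C(9,2)·0.35^2·0.65^7 = 0.21619
P(X ≤ 2) = 0.33727

0.337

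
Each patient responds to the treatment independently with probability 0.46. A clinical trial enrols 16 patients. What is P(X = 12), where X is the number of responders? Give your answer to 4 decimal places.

X ~ Binomial(n=16, p=0.46).
P(X=12) = C(16,12) · p^12 · (1−p)^4
= 1820 · 8.9762e-05 · 0.085031 = 0.013891

0.0139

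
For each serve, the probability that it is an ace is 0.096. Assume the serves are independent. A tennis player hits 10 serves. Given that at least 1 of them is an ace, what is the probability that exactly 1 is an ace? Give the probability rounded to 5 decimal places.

0.60907

X ~ Binomial(10, 0.096). Want P(X=1 | X≥1) = P(X=1) / P(X≥1).
P(X=1) = C(10,1)·0.096^1·0.904^9 = 0.3870679
P(X≥1) = 1 − 0.3644889 = 0.6355111
Ratio = 0.3870679 / 0.6355111 = 0.6090655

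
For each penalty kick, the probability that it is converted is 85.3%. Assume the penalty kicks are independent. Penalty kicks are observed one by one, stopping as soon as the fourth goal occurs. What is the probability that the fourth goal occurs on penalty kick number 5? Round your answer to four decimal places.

Y = trial on which the fourth success occurs; negative binomial, r=4, p=0.853.
P(Y=5) = C(4,3) · p^4 · (1−p)^1
= 4 · 0.52941 · 0.147 = 0.311296

0.3113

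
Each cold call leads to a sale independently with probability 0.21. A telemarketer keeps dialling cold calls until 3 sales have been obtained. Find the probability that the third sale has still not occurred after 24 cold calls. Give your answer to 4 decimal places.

0.0939

Needing more than 24 cold calls ⇔ fewer than 3 successes in the first 24. With X ~ Binomial(24, 0.21), P(Y > 24) = P(X ≤ 2).
  k=0: C(24,0)·0.21^0·0.79^24 = 0.003492
  k=1: C(24,1)·0.21^1·0.79^23 = 0.022277
  k=2: C(24,2)·0.21^2·0.79^22 = 0.068099
P(X ≤ 2) = 0.093868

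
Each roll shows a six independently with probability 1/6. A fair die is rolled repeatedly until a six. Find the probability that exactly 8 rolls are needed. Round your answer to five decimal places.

Geometric (trials to first success), p = 0.166667.
P(Y = 8) = (1−p)^7 · p = 0.27908 · 0.166667 = 0.0465136

0.04651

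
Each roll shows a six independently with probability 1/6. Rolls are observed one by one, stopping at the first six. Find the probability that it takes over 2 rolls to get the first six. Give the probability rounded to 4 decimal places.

0.6944

Y = number of rolls to the first success; geometric, p = 0.166667.
P(Y > 2) = P(first 2 all fail) = (1−p)^2 = 0.694444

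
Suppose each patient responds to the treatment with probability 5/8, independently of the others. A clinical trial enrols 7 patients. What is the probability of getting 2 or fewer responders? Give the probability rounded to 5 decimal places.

X ~ Binomial(7, 0.625); P(X ≤ 2) = Σ C(7,k) p^k (1−p)^(7−k) over k:
  k=0: C(7,0)·0.625^0·0.375^7 = 0.0010428
  k=1: C(7,1)·0.625^1·0.375^6 = 0.0121665
  k=2: C(7,2)·0.625^2·0.375^5 = 0.0608325
Total = 0.0740418

0.07404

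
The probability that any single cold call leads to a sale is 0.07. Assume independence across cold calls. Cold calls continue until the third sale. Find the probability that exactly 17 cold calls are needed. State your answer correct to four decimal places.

Y = trial on which the third success occurs; negative binomial, r=3, p=0.07.
P(Y=17) = C(16,2) · p^3 · (1−p)^14
= 120 · 0.000343 · 0.36204 = 0.014902

0.0149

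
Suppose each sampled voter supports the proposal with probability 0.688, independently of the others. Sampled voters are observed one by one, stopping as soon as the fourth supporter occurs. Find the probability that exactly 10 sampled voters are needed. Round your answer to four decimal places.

0.0174

Y = trial on which the fourth success occurs; negative binomial, r=4, p=0.688.
P(Y=10) = C(9,3) · p^4 · (1−p)^6
= 84 · 0.22405 · 0.00092242 = 0.017360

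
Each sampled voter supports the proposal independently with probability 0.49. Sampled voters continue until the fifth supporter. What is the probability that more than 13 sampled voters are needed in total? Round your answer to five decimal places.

0.14977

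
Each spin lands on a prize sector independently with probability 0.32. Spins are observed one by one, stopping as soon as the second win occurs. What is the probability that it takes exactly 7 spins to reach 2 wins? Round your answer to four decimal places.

0.0893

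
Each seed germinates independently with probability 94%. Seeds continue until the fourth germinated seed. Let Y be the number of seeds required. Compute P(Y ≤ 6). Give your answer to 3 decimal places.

0.996

Finishing within 6 seeds ⇔ at least 4 successes in the first 6. With X ~ Binomial(6, 0.94), P(Y ≤ 6) = 1 − P(X ≤ 3).
  k=0: C(6,0)·0.94^0·0.06^6 = 0.00000
  k=1: C(6,1)·0.94^1·0.06^5 = 0.00000
  k=2: C(6,2)·0.94^2·0.06^4 = 0.00017
  k=3: C(6,3)·0.94^3·0.06^3 = 0.00359
1 − 0.00376 = 0.99624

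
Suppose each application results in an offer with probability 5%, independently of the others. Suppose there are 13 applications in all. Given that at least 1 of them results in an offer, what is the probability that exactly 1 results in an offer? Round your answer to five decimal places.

X ~ Binomial(13, 0.05). Want P(X=1 | X≥1) = P(X=1) / P(X≥1).
P(X=1) = C(13,1)·0.05^1·0.95^12 = 0.3512341
P(X≥1) = 1 − 0.5133421 = 0.4866579
Ratio = 0.3512341 / 0.4866579 = 0.7217268

0.72173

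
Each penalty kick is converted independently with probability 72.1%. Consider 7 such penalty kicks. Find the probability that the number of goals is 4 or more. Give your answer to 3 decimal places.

X ~ Binomial(7, 0.721); P(X ≥ 4) = Σ C(7,k) p^k (1−p)^(7−k) over k:
  k=4: C(7,4)·0.721^4·0.279^3 = 0.20541
  k=5: C(7,5)·0.721^5·0.279^2 = 0.31850
  k=6: C(7,6)·0.721^6·0.279^1 = 0.27436
  k=7: C(7,7)·0.721^7·0.279^0 = 0.10129
Total = 0.89955

0.900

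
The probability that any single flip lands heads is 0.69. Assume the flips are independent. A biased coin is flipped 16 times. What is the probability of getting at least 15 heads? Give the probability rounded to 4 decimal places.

X ~ Binomial(16, 0.69); P(X ≥ 15) = Σ C(16,k) p^k (1−p)^(16−k) over k:
  k=15: C(16,15)·0.69^15·0.31^1 = 0.018977
  k=16: C(16,16)·0.69^16·0.31^0 = 0.002640
Total = 0.021616

0.0216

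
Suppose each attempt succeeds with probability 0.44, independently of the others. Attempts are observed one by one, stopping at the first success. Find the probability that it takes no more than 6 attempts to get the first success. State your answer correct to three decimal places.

0.969

Y = number of attempts to the first success; geometric, p = 0.44.
P(Y ≤ 6) = 1 − (1−p)^6 = 1 − 0.03084 = 0.96916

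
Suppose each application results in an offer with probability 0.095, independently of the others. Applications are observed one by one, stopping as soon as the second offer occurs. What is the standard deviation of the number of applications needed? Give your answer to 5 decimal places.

14.16171

Y = total applications until the second success; negative binomial with r=2, p=0.095.
SD(Y) = √[r(1−p)/p²] = √(200.5540166) = 14.1617095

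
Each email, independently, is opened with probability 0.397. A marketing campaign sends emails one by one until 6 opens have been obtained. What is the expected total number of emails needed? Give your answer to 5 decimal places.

15.11335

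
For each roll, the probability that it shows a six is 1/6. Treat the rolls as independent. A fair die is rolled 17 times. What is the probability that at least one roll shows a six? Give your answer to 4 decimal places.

0.9549

P(at least one) = 1 − P(none) = 1 − (1 − 0.166667)^17
= 1 − 0.045073 = 0.954927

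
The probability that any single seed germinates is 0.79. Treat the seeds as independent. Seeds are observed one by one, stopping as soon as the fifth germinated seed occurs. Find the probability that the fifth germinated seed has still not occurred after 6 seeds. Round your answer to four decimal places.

0.3692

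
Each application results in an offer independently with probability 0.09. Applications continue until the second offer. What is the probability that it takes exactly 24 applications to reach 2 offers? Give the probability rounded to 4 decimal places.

0.0234

Y = trial on which the second success occurs; negative binomial, r=2, p=0.09.
P(Y=24) = C(23,1) · p^2 · (1−p)^22
= 23 · 0.0081 · 0.12558 = 0.023395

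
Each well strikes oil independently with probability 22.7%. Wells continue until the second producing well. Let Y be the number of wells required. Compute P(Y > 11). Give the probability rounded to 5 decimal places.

0.24908

Needing more than 11 wells ⇔ fewer than 2 successes in the first 11. With X ~ Binomial(11, 0.227), P(Y > 11) = P(X ≤ 1).
  k=0: C(11,0)·0.227^0·0.773^11 = 0.0588809
  k=1: C(11,1)·0.227^1·0.773^10 = 0.1902013
P(X ≤ 1) = 0.2490822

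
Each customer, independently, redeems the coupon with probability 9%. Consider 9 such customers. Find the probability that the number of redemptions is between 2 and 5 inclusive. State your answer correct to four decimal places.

0.1911

X ~ Binomial(9, 0.09); P(2 ≤ X ≤ 5) = Σ C(9,k) p^k (1−p)^(9−k) over k:
  k=2: C(9,2)·0.09^2·0.91^7 = 0.150688
  k=3: C(9,3)·0.09^3·0.91^6 = 0.034774
  k=4: C(9,4)·0.09^4·0.91^5 = 0.005159
  k=5: C(9,5)·0.09^5·0.91^4 = 0.000510
Total = 0.191131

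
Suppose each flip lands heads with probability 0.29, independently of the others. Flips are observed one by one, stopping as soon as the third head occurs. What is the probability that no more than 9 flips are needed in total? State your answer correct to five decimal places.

Finishing within 9 flips ⇔ at least 3 successes in the first 9. With X ~ Binomial(9, 0.29), P(Y ≤ 9) = 1 − P(X ≤ 2).
  k=0: C(9,0)·0.29^0·0.71^9 = 0.0458485
  k=1: C(9,1)·0.29^1·0.71^8 = 0.1685417
  k=2: C(9,2)·0.29^2·0.71^7 = 0.2753639
1 − 0.4897540 = 0.5102460

0.51025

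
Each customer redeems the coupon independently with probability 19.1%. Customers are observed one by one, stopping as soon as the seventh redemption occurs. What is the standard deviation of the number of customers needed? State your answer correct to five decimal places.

Y = total customers until the seventh success; negative binomial with r=7, p=0.191.
SD(Y) = √[r(1−p)/p²] = √(155.2314904) = 12.4591930

12.45919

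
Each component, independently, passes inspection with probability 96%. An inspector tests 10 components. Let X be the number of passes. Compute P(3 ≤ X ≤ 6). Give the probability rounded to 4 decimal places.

X ~ Binomial(10, 0.96); P(3 ≤ X ≤ 6) = Σ C(10,k) p^k (1−p)^(10−k) over k:
  k=3: C(10,3)·0.96^3·0.04^7 = 0.000000
  k=4: C(10,4)·0.96^4·0.04^6 = 0.000001
  k=5: C(10,5)·0.96^5·0.04^5 = 0.000021
  k=6: C(10,6)·0.96^6·0.04^4 = 0.000421
Total = 0.000443

0.0004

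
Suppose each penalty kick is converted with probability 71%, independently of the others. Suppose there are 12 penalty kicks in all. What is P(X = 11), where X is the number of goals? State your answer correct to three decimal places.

0.080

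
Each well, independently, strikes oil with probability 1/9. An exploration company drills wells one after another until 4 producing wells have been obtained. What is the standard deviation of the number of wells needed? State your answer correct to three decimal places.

16.971

Y = total wells until the fourth success; negative binomial with r=4, p=0.111111.
SD(Y) = √[r(1−p)/p²] = √(288.00000) = 16.97056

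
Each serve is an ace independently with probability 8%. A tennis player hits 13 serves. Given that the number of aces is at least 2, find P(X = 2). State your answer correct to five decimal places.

0.71409

X ~ Binomial(13, 0.08). Want P(X=2 | X≥2) = P(X=2) / P(X≥2).
P(X=2) = C(13,2)·0.08^2·0.92^11 = 0.1994990
P(X≥2) = 1 − 0.3382531 − 0.3823730 = 0.2793739
Ratio = 0.1994990 / 0.2793739 = 0.7140932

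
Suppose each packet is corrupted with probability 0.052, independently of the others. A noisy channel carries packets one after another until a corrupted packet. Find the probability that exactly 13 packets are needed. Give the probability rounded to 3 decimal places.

0.027

Geometric (trials to first success), p = 0.052.
P(Y = 13) = (1−p)^12 · p = 0.52687 · 0.052 = 0.02740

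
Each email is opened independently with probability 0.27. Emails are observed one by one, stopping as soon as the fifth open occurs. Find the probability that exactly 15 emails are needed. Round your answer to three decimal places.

0.062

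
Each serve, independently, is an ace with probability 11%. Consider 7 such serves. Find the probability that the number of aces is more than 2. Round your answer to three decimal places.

0.033

X ~ Binomial(7, 0.11); P(X ≥ 3) = Σ C(7,k) p^k (1−p)^(7−k) over k:
  k=3: C(7,3)·0.11^3·0.89^4 = 0.02923
  k=4: C(7,4)·0.11^4·0.89^3 = 0.00361
  k=5: C(7,5)·0.11^5·0.89^2 = 0.00027
  k=6: C(7,6)·0.11^6·0.89^1 = 0.00001
  k=7: C(7,7)·0.11^7·0.89^0 = 0.00000
Total = 0.03312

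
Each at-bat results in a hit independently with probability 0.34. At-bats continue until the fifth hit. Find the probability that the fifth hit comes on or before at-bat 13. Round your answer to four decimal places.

0.4686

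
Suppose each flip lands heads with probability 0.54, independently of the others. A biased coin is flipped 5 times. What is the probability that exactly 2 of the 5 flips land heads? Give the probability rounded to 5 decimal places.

X ~ Binomial(n=5, p=0.54).
P(X=2) = C(5,2) · p^2 · (1−p)^3
= 10 · 0.2916 · 0.097336 = 0.2838318

0.28383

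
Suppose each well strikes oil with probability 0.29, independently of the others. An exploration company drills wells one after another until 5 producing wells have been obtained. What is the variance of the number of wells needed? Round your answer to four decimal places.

42.2117

Y = total wells until the fifth success; negative binomial with r=5, p=0.29.
Var(Y) = r(1−p)/p² = 5·0.71 / 0.29² = 42.211653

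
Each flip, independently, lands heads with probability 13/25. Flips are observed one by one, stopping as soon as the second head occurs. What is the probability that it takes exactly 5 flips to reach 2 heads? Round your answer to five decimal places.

Y = trial on which the second success occurs; negative binomial, r=2, p=0.52.
P(Y=5) = C(4,1) · p^2 · (1−p)^3
= 4 · 0.2704 · 0.11059 = 0.1196163

0.11962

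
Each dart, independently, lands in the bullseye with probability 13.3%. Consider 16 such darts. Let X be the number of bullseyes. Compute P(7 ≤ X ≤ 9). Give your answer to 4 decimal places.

0.0028

X ~ Binomial(16, 0.133); P(7 ≤ X ≤ 9) = Σ C(16,k) p^k (1−p)^(16−k) over k:
  k=7: C(16,7)·0.133^7·0.867^9 = 0.002331
  k=8: C(16,8)·0.133^8·0.867^8 = 0.000402
  k=9: C(16,9)·0.133^9·0.867^7 = 0.000055
Total = 0.002788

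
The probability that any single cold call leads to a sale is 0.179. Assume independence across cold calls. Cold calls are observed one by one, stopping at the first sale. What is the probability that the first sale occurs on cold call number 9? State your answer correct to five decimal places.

0.03695

Geometric (trials to first success), p = 0.179.
P(Y = 9) = (1−p)^8 · p = 0.20642 · 0.179 = 0.0369486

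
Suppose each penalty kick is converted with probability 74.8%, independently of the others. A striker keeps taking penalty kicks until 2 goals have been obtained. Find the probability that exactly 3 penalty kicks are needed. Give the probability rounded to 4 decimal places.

Y = trial on which the second success occurs; negative binomial, r=2, p=0.748.
P(Y=3) = C(2,1) · p^2 · (1−p)^1
= 2 · 0.5595 · 0.252 = 0.281990

0.2820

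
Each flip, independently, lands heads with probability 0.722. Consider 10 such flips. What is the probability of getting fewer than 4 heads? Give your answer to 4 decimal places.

X ~ Binomial(10, 0.722); P(X ≤ 3) = Σ C(10,k) p^k (1−p)^(10−k) over k:
  k=0: C(10,0)·0.722^0·0.278^10 = 0.000003
  k=1: C(10,1)·0.722^1·0.278^9 = 0.000072
  k=2: C(10,2)·0.722^2·0.278^8 = 0.000837
  k=3: C(10,3)·0.722^3·0.278^7 = 0.005796
Total = 0.006707

0.0067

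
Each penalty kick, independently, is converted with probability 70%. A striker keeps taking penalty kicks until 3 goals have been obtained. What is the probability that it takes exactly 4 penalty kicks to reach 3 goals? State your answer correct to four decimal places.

Y = trial on which the third success occurs; negative binomial, r=3, p=0.70.
P(Y=4) = C(3,2) · p^3 · (1−p)^1
= 3 · 0.343 · 0.3 = 0.308700

0.3087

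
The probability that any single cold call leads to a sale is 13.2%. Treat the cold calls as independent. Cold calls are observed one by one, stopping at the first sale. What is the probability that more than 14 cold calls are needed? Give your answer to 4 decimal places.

Y = number of cold calls to the first success; geometric, p = 0.132.
P(Y > 14) = P(first 14 all fail) = (1−p)^14 = 0.137809

0.1378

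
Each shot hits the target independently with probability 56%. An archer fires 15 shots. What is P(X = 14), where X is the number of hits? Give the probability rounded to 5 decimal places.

0.00197

X ~ Binomial(n=15, p=0.56).
P(X=14) = C(15,14) · p^14 · (1−p)^1
= 15 · 0.00029829 · 0.44 = 0.0019687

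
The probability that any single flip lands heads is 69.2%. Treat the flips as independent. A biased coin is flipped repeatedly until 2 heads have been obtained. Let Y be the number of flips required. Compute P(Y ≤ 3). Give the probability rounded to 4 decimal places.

0.7738

Finishing within 3 flips ⇔ at least 2 successes in the first 3. With X ~ Binomial(3, 0.692), P(Y ≤ 3) = 1 − P(X ≤ 1).
  k=0: C(3,0)·0.692^0·0.308^3 = 0.029218
  k=1: C(3,1)·0.692^1·0.308^2 = 0.196938
1 − 0.226156 = 0.773844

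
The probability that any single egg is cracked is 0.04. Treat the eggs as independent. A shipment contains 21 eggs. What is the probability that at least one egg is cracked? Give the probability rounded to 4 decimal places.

0.5757

P(at least one) = 1 − P(none) = 1 − (1 − 0.04)^21
= 1 − 0.424322 = 0.575678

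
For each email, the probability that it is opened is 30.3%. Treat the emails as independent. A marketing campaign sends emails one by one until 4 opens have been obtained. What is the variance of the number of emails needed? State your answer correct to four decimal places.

Y = total emails until the fourth success; negative binomial with r=4, p=0.303.
Var(Y) = r(1−p)/p² = 4·0.697 / 0.303² = 30.367393

30.3674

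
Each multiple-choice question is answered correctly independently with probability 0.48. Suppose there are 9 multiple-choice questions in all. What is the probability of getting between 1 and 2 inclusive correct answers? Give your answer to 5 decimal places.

X ~ Binomial(9, 0.48); P(1 ≤ X ≤ 2) = Σ C(9,k) p^k (1−p)^(9−k) over k:
  k=1: C(9,1)·0.48^1·0.52^8 = 0.0230946
  k=2: C(9,2)·0.48^2·0.52^7 = 0.0852724
Total = 0.1083670

0.10837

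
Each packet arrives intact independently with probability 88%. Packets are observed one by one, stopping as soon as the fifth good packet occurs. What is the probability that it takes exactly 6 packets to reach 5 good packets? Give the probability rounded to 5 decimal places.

Y = trial on which the fifth success occurs; negative binomial, r=5, p=0.88.
P(Y=6) = C(5,4) · p^5 · (1−p)^1
= 5 · 0.52773 · 0.12 = 0.3166392

0.31664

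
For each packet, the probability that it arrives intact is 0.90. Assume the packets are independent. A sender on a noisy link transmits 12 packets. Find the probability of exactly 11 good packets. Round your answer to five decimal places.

0.37657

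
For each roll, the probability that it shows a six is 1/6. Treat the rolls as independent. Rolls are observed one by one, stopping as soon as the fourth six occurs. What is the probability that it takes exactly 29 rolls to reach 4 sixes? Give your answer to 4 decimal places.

Y = trial on which the fourth success occurs; negative binomial, r=4, p=0.166667.
P(Y=29) = C(28,3) · p^4 · (1−p)^25
= 3276 · 0.0007716 · 0.010483 = 0.026498

0.0265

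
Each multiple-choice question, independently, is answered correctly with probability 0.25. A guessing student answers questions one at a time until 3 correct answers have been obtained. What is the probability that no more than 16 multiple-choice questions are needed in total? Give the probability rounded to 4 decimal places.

Finishing within 16 multiple-choice questions ⇔ at least 3 successes in the first 16. With X ~ Binomial(16, 0.25), P(Y ≤ 16) = 1 − P(X ≤ 2).
  k=0: C(16,0)·0.25^0·0.75^16 = 0.010023
  k=1: C(16,1)·0.25^1·0.75^15 = 0.053454
  k=2: C(16,2)·0.25^2·0.75^14 = 0.133635
1 − 0.197111 = 0.802889

0.8029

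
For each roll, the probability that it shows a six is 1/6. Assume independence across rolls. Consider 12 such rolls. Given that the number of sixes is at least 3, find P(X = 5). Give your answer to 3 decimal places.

0.088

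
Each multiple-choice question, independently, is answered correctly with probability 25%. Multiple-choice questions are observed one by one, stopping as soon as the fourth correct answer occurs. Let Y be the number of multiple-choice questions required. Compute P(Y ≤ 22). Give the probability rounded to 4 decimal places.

Finishing within 22 multiple-choice questions ⇔ at least 4 successes in the first 22. With X ~ Binomial(22, 0.25), P(Y ≤ 22) = 1 − P(X ≤ 3).
  k=0: C(22,0)·0.25^0·0.75^22 = 0.001784
  k=1: C(22,1)·0.25^1·0.75^21 = 0.013081
  k=2: C(22,2)·0.25^2·0.75^20 = 0.045784
  k=3: C(22,3)·0.25^3·0.75^19 = 0.101743
1 − 0.162392 = 0.837608

0.8376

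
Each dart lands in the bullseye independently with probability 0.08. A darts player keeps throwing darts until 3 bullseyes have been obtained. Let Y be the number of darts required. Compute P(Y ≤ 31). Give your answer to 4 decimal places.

0.4562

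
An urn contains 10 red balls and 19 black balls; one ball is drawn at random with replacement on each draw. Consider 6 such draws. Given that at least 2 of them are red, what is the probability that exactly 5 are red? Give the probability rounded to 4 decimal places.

X ~ Binomial(6, 0.344828). Want P(X=5 | X≥2) = P(X=5) / P(X≥2).
P(X=5) = C(6,5)·0.344828^5·0.655172^1 = 0.019165
P(X≥2) = 1 − 0.079092 − 0.249765 = 0.671143
Ratio = 0.019165 / 0.671143 = 0.028556

0.0286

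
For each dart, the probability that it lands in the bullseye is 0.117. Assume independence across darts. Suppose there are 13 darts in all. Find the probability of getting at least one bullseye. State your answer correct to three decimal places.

P(at least one) = 1 − P(none) = 1 − (1 − 0.117)^13
= 1 − 0.19838 = 0.80162

0.802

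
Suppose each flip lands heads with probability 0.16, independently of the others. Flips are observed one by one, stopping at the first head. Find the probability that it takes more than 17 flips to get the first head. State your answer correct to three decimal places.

Y = number of flips to the first success; geometric, p = 0.16.
P(Y > 17) = P(first 17 all fail) = (1−p)^17 = 0.05161

0.052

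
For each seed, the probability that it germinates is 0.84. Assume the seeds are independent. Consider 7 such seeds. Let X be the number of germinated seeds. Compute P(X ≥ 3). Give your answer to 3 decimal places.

0.998

X ~ Binomial(7, 0.84); P(X ≥ 3) = Σ C(7,k) p^k (1−p)^(7−k) over k:
  k=3: C(7,3)·0.84^3·0.16^4 = 0.01360
  k=4: C(7,4)·0.84^4·0.16^3 = 0.07137
  k=5: C(7,5)·0.84^5·0.16^2 = 0.22483
  k=6: C(7,6)·0.84^6·0.16^1 = 0.39345
  k=7: C(7,7)·0.84^7·0.16^0 = 0.29509
Total = 0.99834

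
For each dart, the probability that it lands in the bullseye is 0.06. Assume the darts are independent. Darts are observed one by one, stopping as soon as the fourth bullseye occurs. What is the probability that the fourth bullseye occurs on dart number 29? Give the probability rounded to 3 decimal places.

Y = trial on which the fourth success occurs; negative binomial, r=4, p=0.06.
P(Y=29) = C(28,3) · p^4 · (1−p)^25
= 3276 · 1.296e-05 · 0.21291 = 0.00904

0.009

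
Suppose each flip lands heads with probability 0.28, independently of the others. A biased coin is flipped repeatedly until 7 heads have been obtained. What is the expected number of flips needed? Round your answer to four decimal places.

Y = total flips until the seventh success; negative binomial with r=7, p=0.28.
E[Y] = r / p = 7 / 0.28 = 25.000000

25.0000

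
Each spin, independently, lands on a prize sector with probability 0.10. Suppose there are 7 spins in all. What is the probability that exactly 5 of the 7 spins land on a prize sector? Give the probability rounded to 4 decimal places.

X ~ Binomial(n=7, p=0.10).
P(X=5) = C(7,5) · p^5 · (1−p)^2
= 21 · 1e-05 · 0.81 = 0.000170

0.0002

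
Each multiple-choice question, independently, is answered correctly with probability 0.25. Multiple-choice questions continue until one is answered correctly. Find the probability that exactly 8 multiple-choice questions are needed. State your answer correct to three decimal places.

0.033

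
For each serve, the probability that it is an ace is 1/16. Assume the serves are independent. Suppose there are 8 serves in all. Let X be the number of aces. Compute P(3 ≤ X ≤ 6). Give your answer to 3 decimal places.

X ~ Binomial(8, 0.0625); P(3 ≤ X ≤ 6) = Σ C(8,k) p^k (1−p)^(8−k) over k:
  k=3: C(8,3)·0.0625^3·0.9375^5 = 0.00990
  k=4: C(8,4)·0.0625^4·0.9375^4 = 0.00083
  k=5: C(8,5)·0.0625^5·0.9375^3 = 0.00004
  k=6: C(8,6)·0.0625^6·0.9375^2 = 0.00000
Total = 0.01077

0.011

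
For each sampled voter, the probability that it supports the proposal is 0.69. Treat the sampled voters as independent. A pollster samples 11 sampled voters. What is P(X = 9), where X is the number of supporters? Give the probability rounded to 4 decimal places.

0.1874

X ~ Binomial(n=11, p=0.69).
P(X=9) = C(11,9) · p^9 · (1−p)^2
= 55 · 0.035452 · 0.0961 = 0.187382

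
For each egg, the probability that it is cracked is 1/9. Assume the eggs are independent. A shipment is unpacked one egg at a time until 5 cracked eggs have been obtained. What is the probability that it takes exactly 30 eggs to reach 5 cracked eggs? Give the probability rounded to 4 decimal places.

Y = trial on which the fifth success occurs; negative binomial, r=5, p=0.111111.
P(Y=30) = C(29,4) · p^5 · (1−p)^25
= 23751 · 1.6935e-05 · 0.052624 = 0.021167

0.0212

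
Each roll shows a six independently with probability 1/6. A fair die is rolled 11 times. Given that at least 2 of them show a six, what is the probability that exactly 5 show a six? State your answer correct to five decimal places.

0.03495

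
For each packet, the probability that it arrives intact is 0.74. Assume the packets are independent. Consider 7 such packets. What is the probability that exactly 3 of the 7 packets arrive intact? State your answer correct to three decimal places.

0.065

X ~ Binomial(n=7, p=0.74).
P(X=3) = C(7,3) · p^3 · (1−p)^4
= 35 · 0.40522 · 0.0045698 = 0.06481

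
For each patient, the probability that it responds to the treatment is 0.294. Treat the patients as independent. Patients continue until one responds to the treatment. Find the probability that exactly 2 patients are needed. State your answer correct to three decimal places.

0.208

Geometric (trials to first success), p = 0.294.
P(Y = 2) = (1−p)^1 · p = 0.706 · 0.294 = 0.20756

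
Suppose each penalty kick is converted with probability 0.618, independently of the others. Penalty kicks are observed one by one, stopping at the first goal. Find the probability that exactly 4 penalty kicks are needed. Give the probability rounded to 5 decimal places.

0.03445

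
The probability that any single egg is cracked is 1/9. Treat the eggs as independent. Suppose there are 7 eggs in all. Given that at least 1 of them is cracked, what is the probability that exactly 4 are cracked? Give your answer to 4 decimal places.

0.0067

X ~ Binomial(7, 0.111111). Want P(X=4 | X≥1) = P(X=4) / P(X≥1).
P(X=4) = C(7,4)·0.111111^4·0.888889^3 = 0.003747
P(X≥1) = 1 − 0.438462 = 0.561538
Ratio = 0.003747 / 0.561538 = 0.006672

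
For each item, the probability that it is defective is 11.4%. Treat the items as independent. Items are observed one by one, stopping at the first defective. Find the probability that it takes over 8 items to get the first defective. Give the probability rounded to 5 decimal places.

Y = number of items to the first success; geometric, p = 0.114.
P(Y > 8) = P(first 8 all fail) = (1−p)^8 = 0.3797255

0.37973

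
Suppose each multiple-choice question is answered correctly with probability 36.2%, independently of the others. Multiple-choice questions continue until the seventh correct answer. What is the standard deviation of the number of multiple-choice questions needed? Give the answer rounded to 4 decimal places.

Y = total multiple-choice questions until the seventh success; negative binomial with r=7, p=0.362.
SD(Y) = √[r(1−p)/p²] = √(34.080156) = 5.837821

5.8378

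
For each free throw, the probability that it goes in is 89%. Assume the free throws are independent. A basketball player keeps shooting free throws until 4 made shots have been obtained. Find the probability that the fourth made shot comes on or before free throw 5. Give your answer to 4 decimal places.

0.9035

Finishing within 5 free throws ⇔ at least 4 successes in the first 5. With X ~ Binomial(5, 0.89), P(Y ≤ 5) = 1 − P(X ≤ 3).
  k=0: C(5,0)·0.89^0·0.11^5 = 0.000016
  k=1: C(5,1)·0.89^1·0.11^4 = 0.000652
  k=2: C(5,2)·0.89^2·0.11^3 = 0.010543
  k=3: C(5,3)·0.89^3·0.11^2 = 0.085301
1 − 0.096512 = 0.903488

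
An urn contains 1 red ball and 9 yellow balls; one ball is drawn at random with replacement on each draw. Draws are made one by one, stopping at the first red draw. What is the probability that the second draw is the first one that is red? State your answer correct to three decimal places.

0.090

Geometric (trials to first success), p = 0.10.
P(Y = 2) = (1−p)^1 · p = 0.9 · 0.10 = 0.09000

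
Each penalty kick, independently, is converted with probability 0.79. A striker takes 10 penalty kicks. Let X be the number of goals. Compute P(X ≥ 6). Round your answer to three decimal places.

X ~ Binomial(10, 0.79); P(X ≥ 6) = Σ C(10,k) p^k (1−p)^(10−k) over k:
  k=6: C(10,6)·0.79^6·0.21^4 = 0.09928
  k=7: C(10,7)·0.79^7·0.21^3 = 0.21342
  k=8: C(10,8)·0.79^8·0.21^2 = 0.30107
  k=9: C(10,9)·0.79^9·0.21^1 = 0.25169
  k=10: C(10,10)·0.79^10·0.21^0 = 0.09468
Total = 0.96014

0.960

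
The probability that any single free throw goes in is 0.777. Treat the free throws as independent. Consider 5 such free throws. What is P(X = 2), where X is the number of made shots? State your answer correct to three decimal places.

X ~ Binomial(n=5, p=0.777).
P(X=2) = C(5,2) · p^2 · (1−p)^3
= 10 · 0.60373 · 0.01109 = 0.06695

0.067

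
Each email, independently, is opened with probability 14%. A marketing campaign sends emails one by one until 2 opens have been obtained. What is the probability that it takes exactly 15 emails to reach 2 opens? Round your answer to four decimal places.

0.0386

Y = trial on which the second success occurs; negative binomial, r=2, p=0.14.
P(Y=15) = C(14,1) · p^2 · (1−p)^13
= 14 · 0.0196 · 0.14076 = 0.038625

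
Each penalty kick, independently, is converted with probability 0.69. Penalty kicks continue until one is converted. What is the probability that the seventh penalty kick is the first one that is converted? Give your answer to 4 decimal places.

0.0006

Geometric (trials to first success), p = 0.69.
P(Y = 7) = (1−p)^6 · p = 0.0008875 · 0.69 = 0.000612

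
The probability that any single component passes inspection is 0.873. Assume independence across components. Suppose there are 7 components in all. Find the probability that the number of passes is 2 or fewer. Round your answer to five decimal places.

0.00055

X ~ Binomial(7, 0.873); P(X ≤ 2) = Σ C(7,k) p^k (1−p)^(7−k) over k:
  k=0: C(7,0)·0.873^0·0.127^7 = 0.0000005
  k=1: C(7,1)·0.873^1·0.127^6 = 0.0000256
  k=2: C(7,2)·0.873^2·0.127^5 = 0.0005288
Total = 0.0005549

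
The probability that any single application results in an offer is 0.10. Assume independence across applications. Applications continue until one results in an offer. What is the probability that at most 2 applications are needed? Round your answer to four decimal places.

Y = number of applications to the first success; geometric, p = 0.10.
P(Y ≤ 2) = 1 − (1−p)^2 = 1 − 0.810000 = 0.190000

0.1900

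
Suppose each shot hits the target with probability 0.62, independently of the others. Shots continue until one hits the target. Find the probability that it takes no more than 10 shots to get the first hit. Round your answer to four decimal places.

Y = number of shots to the first success; geometric, p = 0.62.
P(Y ≤ 10) = 1 − (1−p)^10 = 1 − 0.000063 = 0.999937

0.9999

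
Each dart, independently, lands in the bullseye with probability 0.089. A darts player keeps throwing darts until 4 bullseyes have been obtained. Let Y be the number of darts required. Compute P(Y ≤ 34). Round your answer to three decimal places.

0.359

Finishing within 34 darts ⇔ at least 4 successes in the first 34. With X ~ Binomial(34, 0.089), P(Y ≤ 34) = 1 − P(X ≤ 3).
  k=0: C(34,0)·0.089^0·0.911^34 = 0.04204
  k=1: C(34,1)·0.089^1·0.911^33 = 0.13963
  k=2: C(34,2)·0.089^2·0.911^32 = 0.22508
  k=3: C(34,3)·0.089^3·0.911^31 = 0.23455
1 − 0.64129 = 0.35871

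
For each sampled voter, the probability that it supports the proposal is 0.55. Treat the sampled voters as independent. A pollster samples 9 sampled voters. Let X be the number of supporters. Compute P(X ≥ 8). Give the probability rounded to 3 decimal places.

0.039

X ~ Binomial(9, 0.55); P(X ≥ 8) = Σ C(9,k) p^k (1−p)^(9−k) over k:
  k=8: C(9,8)·0.55^8·0.45^1 = 0.03391
  k=9: C(9,9)·0.55^9·0.45^0 = 0.00461
Total = 0.03852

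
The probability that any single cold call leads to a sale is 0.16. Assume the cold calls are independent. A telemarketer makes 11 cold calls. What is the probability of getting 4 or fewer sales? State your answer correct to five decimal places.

0.97925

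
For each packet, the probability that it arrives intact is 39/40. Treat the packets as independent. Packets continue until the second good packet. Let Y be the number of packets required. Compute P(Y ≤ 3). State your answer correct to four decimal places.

0.9982

Finishing within 3 packets ⇔ at least 2 successes in the first 3. With X ~ Binomial(3, 0.975), P(Y ≤ 3) = 1 − P(X ≤ 1).
  k=0: C(3,0)·0.975^0·0.025^3 = 0.000016
  k=1: C(3,1)·0.975^1·0.025^2 = 0.001828
1 − 0.001844 = 0.998156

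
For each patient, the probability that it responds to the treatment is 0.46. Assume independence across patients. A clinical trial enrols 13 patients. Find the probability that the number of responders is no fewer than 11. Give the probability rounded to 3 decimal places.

X ~ Binomial(13, 0.46); P(X ≥ 11) = Σ C(13,k) p^k (1−p)^(13−k) over k:
  k=11: C(13,11)·0.46^11·0.54^2 = 0.00444
  k=12: C(13,12)·0.46^12·0.54^1 = 0.00063
  k=13: C(13,13)·0.46^13·0.54^0 = 0.00004
Total = 0.00511

0.005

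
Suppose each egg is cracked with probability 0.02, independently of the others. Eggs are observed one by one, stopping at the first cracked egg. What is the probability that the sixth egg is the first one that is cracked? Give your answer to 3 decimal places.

Geometric (trials to first success), p = 0.02.
P(Y = 6) = (1−p)^5 · p = 0.90392 · 0.02 = 0.01808

0.018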